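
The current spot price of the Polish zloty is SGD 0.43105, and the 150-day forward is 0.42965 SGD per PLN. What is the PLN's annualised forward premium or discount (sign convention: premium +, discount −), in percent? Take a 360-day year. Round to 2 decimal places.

-0.78%

T = 150/360 years.
Period premium: (0.42965 − 0.43105)/0.43105 = -0.0032479.
Annualise by dividing by T: -0.0032479 / (150/360) = -0.007795 → -0.78%.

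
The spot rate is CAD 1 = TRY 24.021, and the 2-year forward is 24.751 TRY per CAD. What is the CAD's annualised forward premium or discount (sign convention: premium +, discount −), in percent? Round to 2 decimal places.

T = 2 years.
CAD trades forward at +3.03901% vs spot over the period.
×(1/T) gives 1.52% p.a.

+1.52%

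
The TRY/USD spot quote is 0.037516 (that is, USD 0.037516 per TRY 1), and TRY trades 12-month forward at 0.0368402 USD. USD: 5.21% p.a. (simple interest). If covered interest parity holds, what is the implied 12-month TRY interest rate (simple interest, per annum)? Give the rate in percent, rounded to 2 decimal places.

7.14%

T = 1 year.
F/S = 0.0368402/0.037516 = 0.9819864 = (growth of USD) / (growth of TRY).
USD growth factor: 1 + 0.0521×1 = 1.052100.
That pins the TRY growth at 1.0713998.
(1.0713998 − 1)/T = 0.071400, i.e. 7.14%.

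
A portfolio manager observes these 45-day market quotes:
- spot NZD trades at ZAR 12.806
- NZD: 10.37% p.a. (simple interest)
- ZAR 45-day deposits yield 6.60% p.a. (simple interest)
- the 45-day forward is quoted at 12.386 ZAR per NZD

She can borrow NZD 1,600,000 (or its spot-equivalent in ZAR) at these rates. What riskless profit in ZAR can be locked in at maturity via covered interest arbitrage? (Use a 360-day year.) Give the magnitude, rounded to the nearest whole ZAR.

T = 45/360 years.
Route A — deposit NZD, sell forward: 1,600,000 × 1.0129625 × 12.386 = ZAR 20,074,485.64.
Route B — convert at spot, deposit ZAR: 1,600,000 × 12.806 × 1.008250 = ZAR 20,658,639.20.
The quoted forward undervalues NZD, so borrow NZD, convert to ZAR at spot, deposit the ZAR at 6.60%, and buy NZD forward at 12.386 to cover the loan.
Profit = 20,658,639.20 − 20,074,485.64 = ZAR 584,154.

ZAR 584,154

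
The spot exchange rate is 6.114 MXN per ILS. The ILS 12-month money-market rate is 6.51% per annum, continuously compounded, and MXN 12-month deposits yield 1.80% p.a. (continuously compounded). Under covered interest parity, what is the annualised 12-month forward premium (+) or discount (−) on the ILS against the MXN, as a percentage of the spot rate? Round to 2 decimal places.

-4.60%

T = 1 year.
CIP forward (MXN per ILS) = 6.114 × 1.018163/1.0672657 = 5.832707.
Annualised premium = (F − S)/S × (1/T) = (5.832707 − 6.114)/6.114 ÷ 1 = -4.60%.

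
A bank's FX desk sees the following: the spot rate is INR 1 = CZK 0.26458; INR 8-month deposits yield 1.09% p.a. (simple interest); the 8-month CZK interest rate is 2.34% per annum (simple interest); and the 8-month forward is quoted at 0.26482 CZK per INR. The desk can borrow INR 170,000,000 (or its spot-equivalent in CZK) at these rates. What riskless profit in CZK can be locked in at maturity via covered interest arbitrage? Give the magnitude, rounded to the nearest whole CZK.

T = 8/12 years.
Keep in INR, deliver into the forward: 170,000,000·1.0072666667·0.26482 = CZK 45,346,540.97.
Swap to CZK now, deposit: 170,000,000·0.26458·1.015600 = CZK 45,680,266.16.
The quoted forward undervalues INR, so borrow INR, convert to CZK at spot, deposit the CZK at 2.34%, and buy INR forward at 0.26482 to cover the loan.
The gap between the two covered legs is CZK 333,725.

CZK 333,725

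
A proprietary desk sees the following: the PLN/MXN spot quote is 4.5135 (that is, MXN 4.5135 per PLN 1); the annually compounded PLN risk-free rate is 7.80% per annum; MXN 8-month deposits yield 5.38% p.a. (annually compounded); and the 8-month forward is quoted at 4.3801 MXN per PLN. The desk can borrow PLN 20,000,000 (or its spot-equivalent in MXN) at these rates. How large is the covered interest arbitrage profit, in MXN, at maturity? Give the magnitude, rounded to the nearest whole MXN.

MXN 1,379,277

T = 8/12 years.
Keep in PLN, deliver into the forward: 20,000,000·1.0513464209·4.3801 = MXN 92,100,049.16.
Swap to MXN now, deposit: 20,000,000·4.5135·1.0355525191 = MXN 93,479,325.90.
The quoted forward undervalues PLN, so borrow PLN, convert to MXN at spot, deposit the MXN at 5.38%, and buy PLN forward at 4.3801 to cover the loan.
Arbitrage profit = |92,100,049.16 − 93,479,325.90| = MXN 1,379,277.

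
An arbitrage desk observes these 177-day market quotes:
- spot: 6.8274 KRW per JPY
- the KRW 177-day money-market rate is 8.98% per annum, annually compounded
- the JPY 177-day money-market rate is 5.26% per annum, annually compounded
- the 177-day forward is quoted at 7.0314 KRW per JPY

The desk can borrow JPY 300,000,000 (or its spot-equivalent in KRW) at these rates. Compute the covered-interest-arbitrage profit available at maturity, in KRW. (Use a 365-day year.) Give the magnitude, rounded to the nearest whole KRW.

T = 177/365 years.
Keep in JPY, deliver into the forward: 300,000,000·1.02517075235·7.0314 = KRW 2,162,515,688.42.
Swap to KRW now, deposit: 300,000,000·6.8274·1.042583006093 = KRW 2,135,439,364.74.
The quoted forward overvalues JPY, so borrow KRW, buy JPY at spot, deposit the JPY at 5.26%, and sell the proceeds forward at 7.0314.
Profit = 2,162,515,688.42 − 2,135,439,364.74 = KRW 27,076,324.

KRW 27,076,324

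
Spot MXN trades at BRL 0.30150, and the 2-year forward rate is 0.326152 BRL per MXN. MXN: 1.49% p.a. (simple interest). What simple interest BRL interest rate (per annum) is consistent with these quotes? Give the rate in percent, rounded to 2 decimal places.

T = 2 years.
CIP gives F = S · g_BRL/g_MXN, so g_BRL/g_MXN = 0.326152/0.3015 = 1.0817645.
The MXN side grows by 1 + 0.0149×2 = 1.029800.
So the BRL growth factor = 1.1140011.
r = (1.1140011 − 1)/2 = 0.057001 → 5.70%.

5.70%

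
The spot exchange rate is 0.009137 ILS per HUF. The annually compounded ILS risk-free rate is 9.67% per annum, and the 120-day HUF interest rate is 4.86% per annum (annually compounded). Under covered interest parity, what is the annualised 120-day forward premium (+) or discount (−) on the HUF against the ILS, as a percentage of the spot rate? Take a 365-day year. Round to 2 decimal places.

+4.52%

T = 120/365 years.
F = S · g_ILS/g_HUF = 0.009137 × 1.0308122/1.0157243 = 0.009272724.
(F − S)/S ÷ T = (0.009272724 − 0.009137)/0.009137/(120/365) = 0.045182 → 4.52%.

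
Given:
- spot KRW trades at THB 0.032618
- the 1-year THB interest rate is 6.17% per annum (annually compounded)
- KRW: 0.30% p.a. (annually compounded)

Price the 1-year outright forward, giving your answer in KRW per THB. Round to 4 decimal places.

T = 1 year.
THB growth factor: (1 + 0.0617)^1 = 1.061700.
Growth of 1 KRW over T: (1 + 0.0030)^1 = 1.003000.
CIP: F = S · (grow THB)/(grow KRW) = 0.032618 × 1.061700/1.003000 = 0.034526950 THB per KRW.
Quoted the other way: 1/0.034526950 = 28.9629 KRW per THB.

28.9629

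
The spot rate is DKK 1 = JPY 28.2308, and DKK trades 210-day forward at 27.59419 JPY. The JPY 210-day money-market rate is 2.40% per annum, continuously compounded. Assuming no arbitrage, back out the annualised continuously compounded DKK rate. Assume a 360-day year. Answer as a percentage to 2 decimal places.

T = 210/360 years.
CIP gives F = S · g_JPY/g_DKK, so g_JPY/g_DKK = 27.59419/28.2308 = 0.9774498.
The JPY side grows by e^(0.0240×210/360) = 1.0140985.
That pins the DKK growth at 1.0374942.
r = ln(1.0374942)/(210/360) = 0.063100 → 6.31%.

6.31%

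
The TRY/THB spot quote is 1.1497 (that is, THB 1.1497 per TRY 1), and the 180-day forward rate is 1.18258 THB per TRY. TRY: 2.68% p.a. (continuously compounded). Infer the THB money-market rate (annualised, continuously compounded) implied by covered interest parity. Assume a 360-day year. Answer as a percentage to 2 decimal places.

8.32%

T = 180/360 years.
By CIP, F/S equals the THB-to-TRY growth ratio: 1.18258/1.1497 = 1.0285988.
TRY growth factor: e^(0.0268×180/360) = 1.0134902.
So the THB growth factor = 1.0424748.
Take logs: ln 1.0424748 / (180/360) = 0.083195, so 8.32%.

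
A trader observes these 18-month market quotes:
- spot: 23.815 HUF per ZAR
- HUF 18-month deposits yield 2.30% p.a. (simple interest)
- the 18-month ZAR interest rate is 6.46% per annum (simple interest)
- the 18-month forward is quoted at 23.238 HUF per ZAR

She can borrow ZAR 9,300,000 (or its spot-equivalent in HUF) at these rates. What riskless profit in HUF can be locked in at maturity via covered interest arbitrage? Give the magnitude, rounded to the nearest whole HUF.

T = 18/12 years.
Invest the ZAR and cover forward: 9,300,000 × 1.096900 × 23.238 = HUF 237,054,788.46.
Convert at spot and invest in HUF: 9,300,000 × 23.815 × 1.034500 = HUF 229,120,542.75.
The quoted forward overvalues ZAR, so borrow HUF, buy ZAR at spot, deposit the ZAR at 6.46%, and sell the proceeds forward at 23.238.
The gap between the two covered legs is HUF 7,934,246.

HUF 7,934,246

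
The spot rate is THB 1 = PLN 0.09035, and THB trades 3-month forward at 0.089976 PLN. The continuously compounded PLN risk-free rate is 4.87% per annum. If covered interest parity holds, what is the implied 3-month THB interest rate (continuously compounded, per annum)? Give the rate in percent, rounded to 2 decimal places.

T = 3/12 years.
By CIP, F/S equals the PLN-to-THB growth ratio: 0.089976/0.09035 = 0.9958605.
PLN growth factor: e^(0.0487×3/12) = 1.0122494.
That pins the THB growth at 1.016457.
Take logs: ln 1.016457 / (3/12) = 0.065292, so 6.53%.

6.53%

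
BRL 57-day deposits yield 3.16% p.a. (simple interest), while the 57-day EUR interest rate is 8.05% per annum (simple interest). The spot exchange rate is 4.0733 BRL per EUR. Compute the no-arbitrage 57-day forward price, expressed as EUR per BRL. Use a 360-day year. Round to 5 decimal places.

T = 57/360 years.
BRL accumulates by 1 + 0.0316×57/360 = 1.0050033.
Growth of 1 EUR over T: 1 + 0.0805×57/360 = 1.0127458.
Forward (BRL per EUR) = 4.0733 × 1.0050033 / 1.0127458 = 4.042159.
Quoted the other way: 1/4.042159 = 0.24739 EUR per BRL.

0.24739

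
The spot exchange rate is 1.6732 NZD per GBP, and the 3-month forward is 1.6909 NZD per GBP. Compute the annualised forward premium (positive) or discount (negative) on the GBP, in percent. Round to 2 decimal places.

T = 3/12 years.
Period premium: (1.6909 − 1.6732)/1.6732 = 0.0105785.
Per annum: 0.0105785 / (3/12) = 0.042314 = 4.23%.

+4.23%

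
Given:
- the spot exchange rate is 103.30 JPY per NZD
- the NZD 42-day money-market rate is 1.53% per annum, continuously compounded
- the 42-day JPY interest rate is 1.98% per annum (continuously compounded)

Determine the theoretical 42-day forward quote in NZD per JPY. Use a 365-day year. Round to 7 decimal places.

T = 42/365 years.
JPY growth factor: e^(0.0198×42/365) = 1.002281.
NZD growth factor: e^(0.0153×42/365) = 1.0017621.
So F = 103.3 × 1.002281 / 1.0017621 = 103.3535 (JPY/NZD).
Invert for NZD per JPY: 1 / 103.3535 = 0.0096755.

0.0096755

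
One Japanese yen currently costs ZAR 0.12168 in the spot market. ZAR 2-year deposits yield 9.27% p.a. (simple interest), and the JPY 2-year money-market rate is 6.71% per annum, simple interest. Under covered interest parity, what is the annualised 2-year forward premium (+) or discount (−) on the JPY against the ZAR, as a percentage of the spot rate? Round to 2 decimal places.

T = 2 years.
F = S · g_ZAR/g_JPY = 0.12168 × 1.185400/1.134200 = 0.12717287.
(F − S)/S ÷ T = (0.12717287 − 0.12168)/0.12168/2 = 0.022571 → 2.26%.

+2.26%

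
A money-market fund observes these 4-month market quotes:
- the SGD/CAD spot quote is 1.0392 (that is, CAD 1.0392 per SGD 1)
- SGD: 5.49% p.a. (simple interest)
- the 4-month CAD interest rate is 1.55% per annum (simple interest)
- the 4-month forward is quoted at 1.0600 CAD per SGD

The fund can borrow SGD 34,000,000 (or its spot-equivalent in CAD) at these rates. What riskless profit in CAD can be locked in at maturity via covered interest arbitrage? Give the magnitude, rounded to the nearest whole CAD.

CAD 1,184,179

T = 4/12 years.
Keep in SGD, deliver into the forward: 34,000,000·1.018300·1.0600 = CAD 36,699,532.00.
Swap to CAD now, deposit: 34,000,000·1.0392·1.0051666667 = CAD 35,515,352.80.
The quoted forward overvalues SGD, so borrow CAD, buy SGD at spot, deposit the SGD at 5.49%, and sell the proceeds forward at 1.0600.
Profit = 36,699,532.00 − 35,515,352.80 = CAD 1,184,179.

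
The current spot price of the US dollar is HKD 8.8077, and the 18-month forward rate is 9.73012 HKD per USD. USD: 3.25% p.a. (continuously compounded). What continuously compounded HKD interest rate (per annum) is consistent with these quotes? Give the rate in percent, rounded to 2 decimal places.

9.89%

T = 18/12 years.
F/S = 9.73012/8.8077 = 1.1047288 = (growth of HKD) / (growth of USD).
The USD side grows by e^(0.0325×18/12) = 1.0499578.
So the HKD growth factor = 1.1599186.
r = ln(1.1599186)/(18/12) = 0.098900 → 9.89%.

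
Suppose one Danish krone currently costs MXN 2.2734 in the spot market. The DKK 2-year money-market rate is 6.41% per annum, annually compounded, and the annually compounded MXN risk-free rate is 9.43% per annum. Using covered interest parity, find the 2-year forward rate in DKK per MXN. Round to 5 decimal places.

T = 2 years.
MXN growth factor: (1 + 0.0943)^2 = 1.1974925.
DKK accumulates by (1 + 0.0641)^2 = 1.1323088.
CIP: F = S · (grow MXN)/(grow DKK) = 2.2734 × 1.1974925/1.1323088 = 2.404273 MXN per DKK.
Quoted the other way: 1/2.404273 = 0.41593 DKK per MXN.

0.41593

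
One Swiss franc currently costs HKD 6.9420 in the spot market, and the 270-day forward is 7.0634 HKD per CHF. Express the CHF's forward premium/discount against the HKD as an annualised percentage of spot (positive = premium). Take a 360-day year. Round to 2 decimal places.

T = 270/360 years.
Period premium: (7.0634 − 6.942)/6.942 = 0.0174878.
Per annum: 0.0174878 / (270/360) = 0.023317 = 2.33%.

+2.33%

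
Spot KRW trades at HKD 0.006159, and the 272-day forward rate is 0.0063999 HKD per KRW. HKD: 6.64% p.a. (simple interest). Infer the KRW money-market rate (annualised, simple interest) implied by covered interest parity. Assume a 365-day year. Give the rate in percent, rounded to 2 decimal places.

T = 272/365 years.
CIP gives F = S · g_HKD/g_KRW, so g_HKD/g_KRW = 0.0063999/0.006159 = 1.0391135.
HKD growth factor: 1 + 0.0664×272/365 = 1.0494816.
That pins the KRW growth at 1.0099778.
r = (1.0099778 − 1)/(272/365) = 0.013389 → 1.34%.

1.34%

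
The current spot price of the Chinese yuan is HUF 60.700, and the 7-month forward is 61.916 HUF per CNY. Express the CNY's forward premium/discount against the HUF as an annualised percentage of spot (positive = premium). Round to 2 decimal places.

T = 7/12 years.
CNY trades forward at +2.00329% vs spot over the period.
Per annum: 0.0200329 / (7/12) = 0.034342 = 3.43%.

+3.43%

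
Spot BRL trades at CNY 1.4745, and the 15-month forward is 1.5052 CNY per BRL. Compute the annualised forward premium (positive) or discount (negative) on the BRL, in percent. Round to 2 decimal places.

+1.67%

T = 15/12 years.
BRL trades forward at +2.08206% vs spot over the period.
Per annum: 0.0208206 / (15/12) = 0.016656 = 1.67%.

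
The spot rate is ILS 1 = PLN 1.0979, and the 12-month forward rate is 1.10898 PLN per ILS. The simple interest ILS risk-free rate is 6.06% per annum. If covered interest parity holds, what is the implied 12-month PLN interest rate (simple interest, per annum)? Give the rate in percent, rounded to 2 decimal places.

7.13%

T = 1 year.
By CIP, F/S equals the PLN-to-ILS growth ratio: 1.10898/1.0979 = 1.0100920.
ILS growth factor: 1 + 0.0606×1 = 1.060600.
So the PLN growth factor = 1.0713036.
(1.0713036 − 1)/T = 0.071304, i.e. 7.13%.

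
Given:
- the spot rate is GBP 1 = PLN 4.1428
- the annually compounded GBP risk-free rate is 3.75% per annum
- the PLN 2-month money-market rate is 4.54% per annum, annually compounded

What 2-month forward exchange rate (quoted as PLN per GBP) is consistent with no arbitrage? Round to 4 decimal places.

T = 2/12 years.
PLN accumulates by (1 + 0.0454)^(2/12) = 1.0074274.
GBP growth factor: (1 + 0.0375)^(2/12) = 1.0061545.
CIP: F = S · (grow PLN)/(grow GBP) = 4.1428 × 1.0074274/1.0061545 = 4.148041 PLN per GBP.

4.1480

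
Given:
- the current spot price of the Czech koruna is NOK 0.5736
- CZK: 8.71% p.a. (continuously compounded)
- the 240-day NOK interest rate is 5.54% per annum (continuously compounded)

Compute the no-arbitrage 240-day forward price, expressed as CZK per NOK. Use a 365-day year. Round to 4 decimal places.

T = 240/365 years.
Growth of 1 NOK over T: e^(0.0554×240/365) = 1.037099.
CZK accumulates by e^(0.0871×240/365) = 1.058943.
So F = 0.5736 × 1.037099 / 1.058943 = 0.5617677 (NOK/CZK).
Invert for CZK per NOK: 1 / 0.5617677 = 1.7801.

1.7801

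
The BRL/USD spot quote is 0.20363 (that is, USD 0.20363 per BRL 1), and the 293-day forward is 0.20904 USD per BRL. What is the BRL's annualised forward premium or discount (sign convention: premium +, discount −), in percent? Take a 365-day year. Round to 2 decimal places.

+3.31%

T = 293/365 years.
Period premium: (0.20904 − 0.20363)/0.20363 = 0.0265678.
Annualise by dividing by T: 0.0265678 / (293/365) = 0.033096 → 3.31%.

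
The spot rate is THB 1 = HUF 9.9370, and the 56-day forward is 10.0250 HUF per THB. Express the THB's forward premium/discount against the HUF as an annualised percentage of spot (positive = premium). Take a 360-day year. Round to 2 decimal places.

+5.69%

T = 56/360 years.
Period premium: (10.0250 − 9.937)/9.937 = 0.0088558.
Per annum: 0.0088558 / (56/360) = 0.056930 = 5.69%.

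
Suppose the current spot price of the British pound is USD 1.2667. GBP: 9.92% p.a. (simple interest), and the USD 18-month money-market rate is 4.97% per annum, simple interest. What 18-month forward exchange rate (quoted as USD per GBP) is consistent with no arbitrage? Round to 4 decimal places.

1.1848

T = 18/12 years.
Growth of 1 USD over T: 1 + 0.0497×18/12 = 1.074550.
GBP growth factor: 1 + 0.0992×18/12 = 1.148800.
So F = 1.2667 × 1.074550 / 1.148800 = 1.184830 (USD/GBP).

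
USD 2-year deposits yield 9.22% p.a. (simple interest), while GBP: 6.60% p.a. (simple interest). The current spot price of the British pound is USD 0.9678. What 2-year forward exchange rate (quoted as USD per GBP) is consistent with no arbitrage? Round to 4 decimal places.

1.0126

T = 2 years.
Growth of 1 USD over T: 1 + 0.0922×2 = 1.184400.
GBP growth factor: 1 + 0.0660×2 = 1.132000.
So F = 0.9678 × 1.184400 / 1.132000 = 1.012599 (USD/GBP).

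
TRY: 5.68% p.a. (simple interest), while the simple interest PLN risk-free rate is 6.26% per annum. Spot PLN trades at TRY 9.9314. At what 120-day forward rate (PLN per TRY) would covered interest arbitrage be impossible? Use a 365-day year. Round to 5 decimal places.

0.10088

T = 120/365 years.
TRY growth factor: 1 + 0.0568×120/365 = 1.018674.
PLN accumulates by 1 + 0.0626×120/365 = 1.0205808.
So F = 9.9314 × 1.018674 / 1.0205808 = 9.912845 (TRY/PLN).
Invert for PLN per TRY: 1 / 9.912845 = 0.10088.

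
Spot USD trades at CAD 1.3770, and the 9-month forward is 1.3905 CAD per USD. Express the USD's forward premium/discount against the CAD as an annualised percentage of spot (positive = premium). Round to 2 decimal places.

T = 9/12 years.
Period premium: (1.3905 − 1.377)/1.377 = 0.0098039.
Annualise by dividing by T: 0.0098039 / (9/12) = 0.013072 → 1.31%.

+1.31%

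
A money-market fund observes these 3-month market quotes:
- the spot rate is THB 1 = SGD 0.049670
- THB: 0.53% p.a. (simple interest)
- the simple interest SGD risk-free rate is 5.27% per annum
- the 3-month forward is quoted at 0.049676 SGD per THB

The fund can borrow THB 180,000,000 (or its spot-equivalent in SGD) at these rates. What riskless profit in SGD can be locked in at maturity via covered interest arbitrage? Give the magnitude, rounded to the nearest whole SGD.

T = 3/12 years.
Route A — deposit THB, sell forward: 180,000,000 × 1.001325 × 0.049676 = SGD 8,953,527.73.
Route B — convert at spot, deposit SGD: 180,000,000 × 0.049670 × 1.013175 = SGD 9,058,392.41.
The quoted forward undervalues THB, so borrow THB, convert to SGD at spot, deposit the SGD at 5.27%, and buy THB forward at 0.049676 to cover the loan.
Profit = 9,058,392.41 − 8,953,527.73 = SGD 104,865.

SGD 104,865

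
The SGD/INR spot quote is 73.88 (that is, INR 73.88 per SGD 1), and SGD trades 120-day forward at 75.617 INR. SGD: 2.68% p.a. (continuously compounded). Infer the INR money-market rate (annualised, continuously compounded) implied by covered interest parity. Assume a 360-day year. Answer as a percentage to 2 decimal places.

9.65%

T = 120/360 years.
By CIP, F/S equals the INR-to-SGD growth ratio: 75.617/73.88 = 1.0235111.
SGD growth factor: e^(0.0268×120/360) = 1.0089734.
That pins the INR growth at 1.0326955.
r = ln(1.0326955)/(120/360) = 0.096517 → 9.65%.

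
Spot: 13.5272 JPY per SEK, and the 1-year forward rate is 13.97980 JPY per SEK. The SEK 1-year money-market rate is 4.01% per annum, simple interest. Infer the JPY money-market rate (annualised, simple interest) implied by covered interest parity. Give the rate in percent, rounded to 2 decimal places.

7.49%

T = 1 year.
F/S = 13.9798/13.5272 = 1.0334585 = (growth of JPY) / (growth of SEK).
The SEK side grows by 1 + 0.0401×1 = 1.040100.
So the JPY growth factor = 1.0749002.
(1.0749002 − 1)/T = 0.074900, i.e. 7.49%.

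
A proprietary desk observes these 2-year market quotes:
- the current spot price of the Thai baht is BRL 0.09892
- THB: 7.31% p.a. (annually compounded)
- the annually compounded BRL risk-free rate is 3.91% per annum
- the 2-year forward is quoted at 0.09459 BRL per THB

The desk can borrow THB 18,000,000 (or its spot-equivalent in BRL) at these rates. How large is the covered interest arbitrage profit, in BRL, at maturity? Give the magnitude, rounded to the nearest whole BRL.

T = 2 years.
Route A — deposit THB, sell forward: 18,000,000 × 1.15154361 × 0.09459 = BRL 1,960,641.18.
Route B — convert at spot, deposit BRL: 18,000,000 × 0.09892 × 1.07972881 = BRL 1,922,521.93.
The quoted forward overvalues THB, so borrow BRL, buy THB at spot, deposit the THB at 7.31%, and sell the proceeds forward at 0.09459.
Profit = 1,960,641.18 − 1,922,521.93 = BRL 38,119.

BRL 38,119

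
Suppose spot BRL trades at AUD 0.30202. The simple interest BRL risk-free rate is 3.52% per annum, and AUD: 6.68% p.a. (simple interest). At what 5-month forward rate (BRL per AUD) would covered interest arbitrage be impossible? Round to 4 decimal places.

3.2686

T = 5/12 years.
AUD accumulates by 1 + 0.0668×5/12 = 1.0278333.
Growth of 1 BRL over T: 1 + 0.0352×5/12 = 1.0146667.
Forward (AUD per BRL) = 0.30202 × 1.0278333 / 1.0146667 = 0.3059391.
Quoted the other way: 1/0.3059391 = 3.2686 BRL per AUD.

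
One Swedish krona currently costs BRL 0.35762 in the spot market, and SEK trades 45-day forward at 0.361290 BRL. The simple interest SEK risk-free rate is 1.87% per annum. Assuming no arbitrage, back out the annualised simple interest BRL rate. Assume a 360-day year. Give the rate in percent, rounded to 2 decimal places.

T = 45/360 years.
By CIP, F/S equals the BRL-to-SEK growth ratio: 0.36129/0.35762 = 1.0102623.
The SEK side grows by 1 + 0.0187×45/360 = 1.0023375.
Hence g_BRL = 1.0126238.
r = (1.0126238 − 1)/(45/360) = 0.100990 → 10.10%.

10.10%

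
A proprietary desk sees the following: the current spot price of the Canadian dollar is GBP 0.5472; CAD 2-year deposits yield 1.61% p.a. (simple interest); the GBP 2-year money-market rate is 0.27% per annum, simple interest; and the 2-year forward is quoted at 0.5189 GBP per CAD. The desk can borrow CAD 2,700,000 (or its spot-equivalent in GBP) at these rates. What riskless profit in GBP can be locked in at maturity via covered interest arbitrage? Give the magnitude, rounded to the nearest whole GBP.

T = 2 years.
Keep in CAD, deliver into the forward: 2,700,000·1.032200·0.5189 = GBP 1,446,143.17.
Swap to GBP now, deposit: 2,700,000·0.5472·1.005400 = GBP 1,485,418.18.
The quoted forward undervalues CAD, so borrow CAD, convert to GBP at spot, deposit the GBP at 0.27%, and buy CAD forward at 0.5189 to cover the loan.
Profit = 1,485,418.18 − 1,446,143.17 = GBP 39,275.

GBP 39,275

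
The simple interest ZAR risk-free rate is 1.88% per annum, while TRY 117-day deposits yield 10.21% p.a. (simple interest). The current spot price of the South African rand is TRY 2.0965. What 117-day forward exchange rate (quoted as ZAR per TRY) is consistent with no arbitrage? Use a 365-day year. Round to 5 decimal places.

T = 117/365 years.
Growth of 1 TRY over T: 1 + 0.1021×117/365 = 1.0327279.
ZAR accumulates by 1 + 0.0188×117/365 = 1.0060263.
So F = 2.0965 × 1.0327279 / 1.0060263 = 2.152145 (TRY/ZAR).
Invert for ZAR per TRY: 1 / 2.152145 = 0.46465.

0.46465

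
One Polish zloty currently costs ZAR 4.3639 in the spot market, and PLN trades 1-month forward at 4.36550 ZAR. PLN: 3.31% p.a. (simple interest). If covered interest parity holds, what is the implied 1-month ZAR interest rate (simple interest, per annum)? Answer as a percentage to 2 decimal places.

3.75%

T = 1/12 years.
F/S = 4.3655/4.3639 = 1.0003666 = (growth of ZAR) / (growth of PLN).
PLN growth factor: 1 + 0.0331×1/12 = 1.0027583.
Hence g_ZAR = 1.0031259.
r = (1.0031259 − 1)/(1/12) = 0.037511 → 3.75%.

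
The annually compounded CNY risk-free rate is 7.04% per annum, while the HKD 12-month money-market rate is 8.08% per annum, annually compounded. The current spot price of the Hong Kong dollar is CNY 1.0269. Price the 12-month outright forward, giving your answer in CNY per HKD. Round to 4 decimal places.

1.0170

T = 1 year.
CNY accumulates by (1 + 0.0704)^1 = 1.070400.
HKD growth factor: (1 + 0.0808)^1 = 1.080800.
So F = 1.0269 × 1.070400 / 1.080800 = 1.017019 (CNY/HKD).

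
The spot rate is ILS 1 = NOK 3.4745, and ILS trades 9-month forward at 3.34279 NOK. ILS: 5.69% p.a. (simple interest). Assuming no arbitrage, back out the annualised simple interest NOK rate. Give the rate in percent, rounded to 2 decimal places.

0.42%

T = 9/12 years.
By CIP, F/S equals the NOK-to-ILS growth ratio: 3.34279/3.4745 = 0.9620924.
ILS growth factor: 1 + 0.0569×9/12 = 1.042675.
Hence g_NOK = 1.0031497.
(1.0031497 − 1)/T = 0.004200, i.e. 0.42%.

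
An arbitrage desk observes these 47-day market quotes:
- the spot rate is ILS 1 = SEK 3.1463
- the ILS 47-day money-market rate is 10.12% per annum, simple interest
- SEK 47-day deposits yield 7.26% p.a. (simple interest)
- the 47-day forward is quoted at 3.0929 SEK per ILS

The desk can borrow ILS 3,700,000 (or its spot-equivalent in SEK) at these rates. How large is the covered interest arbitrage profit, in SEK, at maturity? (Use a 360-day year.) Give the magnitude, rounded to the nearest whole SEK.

T = 47/360 years.
Invest the ILS and cover forward: 3,700,000 × 1.0132122222 × 3.0929 = SEK 11,594,927.10.
Convert at spot and invest in SEK: 3,700,000 × 3.1463 × 1.0094783333 = SEK 11,751,650.22.
The quoted forward undervalues ILS, so borrow ILS, convert to SEK at spot, deposit the SEK at 7.26%, and buy ILS forward at 3.0929 to cover the loan.
Arbitrage profit = |11,594,927.10 − 11,751,650.22| = SEK 156,723.

SEK 156,723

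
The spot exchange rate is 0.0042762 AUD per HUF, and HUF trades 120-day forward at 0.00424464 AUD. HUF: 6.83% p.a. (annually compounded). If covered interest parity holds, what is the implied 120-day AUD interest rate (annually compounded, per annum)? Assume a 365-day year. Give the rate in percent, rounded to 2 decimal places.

T = 120/365 years.
By CIP, F/S equals the AUD-to-HUF growth ratio: 0.00424464/0.0042762 = 0.9926196.
The HUF side grows by (1 + 0.0683)^(120/365) = 1.0219588.
So the AUD growth factor = 1.0144163.
r = 1.0144163^(365/120) − 1 = 0.044498 → 4.45%.

4.45%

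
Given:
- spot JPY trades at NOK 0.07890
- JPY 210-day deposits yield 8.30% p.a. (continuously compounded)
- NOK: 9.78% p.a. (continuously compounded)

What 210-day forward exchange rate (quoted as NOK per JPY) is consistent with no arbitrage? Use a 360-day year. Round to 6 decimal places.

T = 210/360 years.
NOK accumulates by e^(0.0978×210/360) = 1.0587087.
JPY accumulates by e^(0.0830×210/360) = 1.0496079.
CIP: F = S · (grow NOK)/(grow JPY) = 0.0789 × 1.0587087/1.0496079 = 0.07958412 NOK per JPY.

0.079584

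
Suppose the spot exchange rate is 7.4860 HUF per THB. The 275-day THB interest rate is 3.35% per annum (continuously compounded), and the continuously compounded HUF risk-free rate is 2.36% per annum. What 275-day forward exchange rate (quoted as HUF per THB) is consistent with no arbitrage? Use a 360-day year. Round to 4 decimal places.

7.4296

T = 275/360 years.
HUF growth factor: e^(0.0236×275/360) = 1.0181913.
THB accumulates by e^(0.0335×275/360) = 1.0259205.
So F = 7.486 × 1.0181913 / 1.0259205 = 7.429601 (HUF/THB).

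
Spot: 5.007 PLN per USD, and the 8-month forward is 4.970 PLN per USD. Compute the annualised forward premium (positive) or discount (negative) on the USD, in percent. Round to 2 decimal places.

-1.11%

T = 8/12 years.
USD trades forward at -0.73897% vs spot over the period.
Annualise by dividing by T: -0.0073897 / (8/12) = -0.011085 → -1.11%.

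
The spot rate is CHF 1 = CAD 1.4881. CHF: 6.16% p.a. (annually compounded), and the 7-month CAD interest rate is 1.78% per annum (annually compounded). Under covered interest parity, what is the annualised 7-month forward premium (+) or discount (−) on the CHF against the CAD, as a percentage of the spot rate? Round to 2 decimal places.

-4.16%

T = 7/12 years.
F = S · g_CAD/g_CHF = 1.4881 × 1.0103451/1.0354851 = 1.4519712.
(F − S)/S ÷ T = (1.4519712 − 1.4881)/1.4881/(7/12) = -0.041620 → -4.16%.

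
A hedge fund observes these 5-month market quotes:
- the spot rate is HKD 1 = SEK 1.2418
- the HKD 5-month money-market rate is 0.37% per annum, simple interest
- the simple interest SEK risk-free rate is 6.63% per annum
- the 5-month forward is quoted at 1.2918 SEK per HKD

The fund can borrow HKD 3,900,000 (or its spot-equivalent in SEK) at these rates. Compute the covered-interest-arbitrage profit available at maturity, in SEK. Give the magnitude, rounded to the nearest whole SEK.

SEK 68,979

T = 5/12 years.
Invest the HKD and cover forward: 3,900,000 × 1.001541667 × 1.2918 = SEK 5,045,786.95.
Convert at spot and invest in SEK: 3,900,000 × 1.2418 × 1.027625 = SEK 4,976,808.43.
The quoted forward overvalues HKD, so borrow SEK, buy HKD at spot, deposit the HKD at 0.37%, and sell the proceeds forward at 1.2918.
The gap between the two covered legs is SEK 68,979.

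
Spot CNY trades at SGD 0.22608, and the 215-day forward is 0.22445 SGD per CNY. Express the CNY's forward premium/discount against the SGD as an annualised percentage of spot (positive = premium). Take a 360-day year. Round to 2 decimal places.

T = 215/360 years.
Period premium: (0.22445 − 0.22608)/0.22608 = -0.0072098.
Annualise by dividing by T: -0.0072098 / (215/360) = -0.012072 → -1.21%.

-1.21%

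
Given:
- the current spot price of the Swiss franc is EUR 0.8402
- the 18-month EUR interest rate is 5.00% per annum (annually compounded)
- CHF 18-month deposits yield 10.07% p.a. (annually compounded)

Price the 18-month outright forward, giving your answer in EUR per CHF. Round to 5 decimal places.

T = 18/12 years.
Growth of 1 EUR over T: (1 + 0.0500)^(18/12) = 1.0759298.
CHF accumulates by (1 + 0.1007)^(18/12) = 1.1547912.
So F = 0.8402 × 1.0759298 / 1.1547912 = 0.7828222 (EUR/CHF).

0.78282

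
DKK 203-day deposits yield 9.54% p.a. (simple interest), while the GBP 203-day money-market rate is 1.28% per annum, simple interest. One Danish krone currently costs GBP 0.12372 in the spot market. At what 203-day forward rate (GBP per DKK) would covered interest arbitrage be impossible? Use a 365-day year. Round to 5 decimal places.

0.11832

T = 203/365 years.
GBP accumulates by 1 + 0.0128×203/365 = 1.0071189.
DKK accumulates by 1 + 0.0954×203/365 = 1.0530581.
So F = 0.12372 × 1.0071189 / 1.0530581 = 0.1183228 (GBP/DKK).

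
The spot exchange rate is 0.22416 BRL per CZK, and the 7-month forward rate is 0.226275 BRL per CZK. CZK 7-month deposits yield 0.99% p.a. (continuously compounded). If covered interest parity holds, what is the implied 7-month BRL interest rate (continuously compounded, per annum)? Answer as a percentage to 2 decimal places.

T = 7/12 years.
CIP gives F = S · g_BRL/g_CZK, so g_BRL/g_CZK = 0.226275/0.22416 = 1.0094352.
CZK growth factor: e^(0.0099×7/12) = 1.0057917.
Hence g_BRL = 1.0152815.
Take logs: ln 1.0152815 / (7/12) = 0.025999, so 2.60%.

2.60%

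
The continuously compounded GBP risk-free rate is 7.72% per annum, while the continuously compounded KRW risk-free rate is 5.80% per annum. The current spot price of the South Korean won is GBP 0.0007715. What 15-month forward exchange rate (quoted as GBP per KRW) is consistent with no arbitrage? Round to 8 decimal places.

T = 15/12 years.
GBP accumulates by e^(0.0772×15/12) = 1.1013096.
Growth of 1 KRW over T: e^(0.0580×15/12) = 1.0751928.
Forward (GBP per KRW) = 0.0007715 × 1.1013096 / 1.0751928 = 0.0007902400.

0.00079024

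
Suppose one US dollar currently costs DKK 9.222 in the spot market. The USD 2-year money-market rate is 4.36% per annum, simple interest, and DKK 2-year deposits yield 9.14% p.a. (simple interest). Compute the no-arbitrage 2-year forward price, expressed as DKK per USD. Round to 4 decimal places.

T = 2 years.
Growth of 1 DKK over T: 1 + 0.0914×2 = 1.182800.
USD growth factor: 1 + 0.0436×2 = 1.087200.
CIP: F = S · (grow DKK)/(grow USD) = 9.222 × 1.182800/1.087200 = 10.032912 DKK per USD.

10.0329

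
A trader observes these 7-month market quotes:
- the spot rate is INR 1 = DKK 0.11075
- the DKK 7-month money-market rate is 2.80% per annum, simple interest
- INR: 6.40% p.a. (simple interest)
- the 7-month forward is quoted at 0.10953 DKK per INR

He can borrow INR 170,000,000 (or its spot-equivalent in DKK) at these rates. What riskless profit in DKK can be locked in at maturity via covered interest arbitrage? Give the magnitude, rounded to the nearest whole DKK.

T = 7/12 years.
Keep in INR, deliver into the forward: 170,000,000·1.0373333333·0.10953 = DKK 19,315,250.40.
Swap to DKK now, deposit: 170,000,000·0.11075·1.0163333333 = DKK 19,135,015.83.
The quoted forward overvalues INR, so borrow DKK, buy INR at spot, deposit the INR at 6.40%, and sell the proceeds forward at 0.10953.
Profit = 19,315,250.40 − 19,135,015.83 = DKK 180,235.

DKK 180,235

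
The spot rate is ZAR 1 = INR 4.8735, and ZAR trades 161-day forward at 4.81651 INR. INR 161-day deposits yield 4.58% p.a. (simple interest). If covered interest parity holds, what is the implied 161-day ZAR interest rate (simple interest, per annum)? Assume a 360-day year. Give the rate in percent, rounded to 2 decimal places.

T = 161/360 years.
By CIP, F/S equals the INR-to-ZAR growth ratio: 4.81651/4.8735 = 0.9883061.
The INR side grows by 1 + 0.0458×161/360 = 1.0204828.
That pins the ZAR growth at 1.0325574.
r = (1.0325574 − 1)/(161/360) = 0.072799 → 7.28%.

7.28%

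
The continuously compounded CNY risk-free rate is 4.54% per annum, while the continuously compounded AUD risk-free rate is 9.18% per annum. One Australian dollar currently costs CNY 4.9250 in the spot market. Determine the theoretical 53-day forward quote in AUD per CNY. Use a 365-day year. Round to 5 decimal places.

T = 53/365 years.
CNY growth factor: e^(0.0454×53/365) = 1.0066141.
AUD growth factor: e^(0.0918×53/365) = 1.0134191.
CIP: F = S · (grow CNY)/(grow AUD) = 4.925 × 1.0066141/1.0134191 = 4.891929 CNY per AUD.
Quoted the other way: 1/4.891929 = 0.20442 AUD per CNY.

0.20442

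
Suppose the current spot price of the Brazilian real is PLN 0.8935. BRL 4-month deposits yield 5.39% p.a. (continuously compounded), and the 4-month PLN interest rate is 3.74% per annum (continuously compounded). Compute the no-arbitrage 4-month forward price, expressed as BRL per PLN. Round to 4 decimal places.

1.1254

T = 4/12 years.
PLN growth factor: e^(0.0374×4/12) = 1.0125447.
Growth of 1 BRL over T: e^(0.0539×4/12) = 1.018129.
CIP: F = S · (grow PLN)/(grow BRL) = 0.8935 × 1.0125447/1.018129 = 0.8885993 PLN per BRL.
Quoted the other way: 1/0.8885993 = 1.1254 BRL per PLN.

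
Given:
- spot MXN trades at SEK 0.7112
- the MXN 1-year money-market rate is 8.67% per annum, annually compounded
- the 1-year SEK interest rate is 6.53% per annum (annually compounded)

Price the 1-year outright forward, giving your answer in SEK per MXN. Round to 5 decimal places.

0.69719

T = 1 year.
SEK accumulates by (1 + 0.0653)^1 = 1.065300.
Growth of 1 MXN over T: (1 + 0.0867)^1 = 1.086700.
CIP: F = S · (grow SEK)/(grow MXN) = 0.7112 × 1.065300/1.086700 = 0.6971946 SEK per MXN.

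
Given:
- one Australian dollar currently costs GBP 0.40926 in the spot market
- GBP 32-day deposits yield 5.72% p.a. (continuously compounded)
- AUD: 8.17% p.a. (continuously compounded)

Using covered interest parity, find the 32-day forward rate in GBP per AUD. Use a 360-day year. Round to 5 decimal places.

0.40837

T = 32/360 years.
GBP growth factor: e^(0.0572×32/360) = 1.0050974.
Growth of 1 AUD over T: e^(0.0817×32/360) = 1.0072887.
CIP: F = S · (grow GBP)/(grow AUD) = 0.40926 × 1.0050974/1.0072887 = 0.4083697 GBP per AUD.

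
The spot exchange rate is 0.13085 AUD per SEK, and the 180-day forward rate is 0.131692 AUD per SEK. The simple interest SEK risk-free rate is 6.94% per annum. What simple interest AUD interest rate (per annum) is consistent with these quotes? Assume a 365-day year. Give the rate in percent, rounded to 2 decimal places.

T = 180/365 years.
F/S = 0.131692/0.13085 = 1.0064348 = (growth of AUD) / (growth of SEK).
SEK growth factor: 1 + 0.0694×180/365 = 1.0342247.
Hence g_AUD = 1.0408797.
r = (1.0408797 − 1)/(180/365) = 0.082895 → 8.29%.

8.29%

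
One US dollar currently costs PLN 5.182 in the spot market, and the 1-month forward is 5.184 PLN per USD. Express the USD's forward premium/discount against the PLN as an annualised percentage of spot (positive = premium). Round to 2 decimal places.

T = 1/12 years.
(F − S)/S = (5.184 − 5.182)/5.182 = 0.0003860.
Per annum: 0.0003860 / (1/12) = 0.004632 = 0.46%.

+0.46%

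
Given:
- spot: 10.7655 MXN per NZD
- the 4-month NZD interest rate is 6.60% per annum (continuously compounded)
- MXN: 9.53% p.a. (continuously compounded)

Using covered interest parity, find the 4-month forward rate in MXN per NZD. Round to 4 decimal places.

10.8712

T = 4/12 years.
Growth of 1 MXN over T: e^(0.0953×4/12) = 1.03227661.
NZD growth factor: e^(0.0660×4/12) = 1.02224378.
Forward (MXN per NZD) = 10.7655 × 1.03227661 / 1.02224378 = 10.871158.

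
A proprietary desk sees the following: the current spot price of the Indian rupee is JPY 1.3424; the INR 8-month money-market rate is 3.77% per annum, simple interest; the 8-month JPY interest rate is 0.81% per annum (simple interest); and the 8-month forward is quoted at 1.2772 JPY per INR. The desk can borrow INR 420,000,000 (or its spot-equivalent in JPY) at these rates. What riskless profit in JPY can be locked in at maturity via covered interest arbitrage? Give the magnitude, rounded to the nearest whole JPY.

T = 8/12 years.
Invest the INR and cover forward: 420,000,000 × 1.02513333333 × 1.2772 = JPY 549,906,123.20.
Convert at spot and invest in JPY: 420,000,000 × 1.3424 × 1.005400 = JPY 566,852,563.20.
The quoted forward undervalues INR, so borrow INR, convert to JPY at spot, deposit the JPY at 0.81%, and buy INR forward at 1.2772 to cover the loan.
Profit = 566,852,563.20 − 549,906,123.20 = JPY 16,946,440.

JPY 16,946,440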